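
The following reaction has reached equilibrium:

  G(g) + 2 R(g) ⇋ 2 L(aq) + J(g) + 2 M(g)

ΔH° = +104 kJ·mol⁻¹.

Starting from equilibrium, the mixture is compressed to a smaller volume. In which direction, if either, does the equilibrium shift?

no shift

Gas moles: reactants 3, products 3. Δn_gas = 0, so a volume change leaves Q equal to K — no shift from this change.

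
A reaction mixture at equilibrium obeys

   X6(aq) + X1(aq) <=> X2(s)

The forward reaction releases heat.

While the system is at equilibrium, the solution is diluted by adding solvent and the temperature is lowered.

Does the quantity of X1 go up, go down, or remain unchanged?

cannot be determined

Dilution lowers every aqueous concentration by the same factor. Δn_aq = 0 − 2 = -2, so the system shifts toward the side with more dissolved moles — to the left.
The forward reaction is exothermic. Lowering T favours the exothermic direction — shift to the right.
The two effects oppose each other, so the net shift — and hence the change in X1 — cannot be determined from the given information.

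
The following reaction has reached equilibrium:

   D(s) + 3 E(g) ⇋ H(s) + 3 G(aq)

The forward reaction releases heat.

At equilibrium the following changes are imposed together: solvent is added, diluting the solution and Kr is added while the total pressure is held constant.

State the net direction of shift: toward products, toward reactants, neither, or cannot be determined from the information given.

cannot be determined

Dilution lowers every aqueous concentration by the same factor. Δn_aq = 3 − 0 = +3, so the system shifts toward the side with more dissolved moles — to the right.
Adding inert gas at constant total pressure expands the volume and lowers every reacting partial pressure. With Δn_gas = 0 − 3 = -3, Q moves away from K toward the side with fewer gas moles, so the system shifts toward the side with more gas moles — to the left.
The individual effects push in opposite directions; without quantitative information the net direction cannot be determined.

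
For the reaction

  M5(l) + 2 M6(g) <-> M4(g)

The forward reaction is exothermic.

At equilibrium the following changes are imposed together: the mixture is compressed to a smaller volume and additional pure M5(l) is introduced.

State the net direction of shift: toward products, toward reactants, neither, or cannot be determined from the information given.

right

Gas moles: reactants 2, products 1 (Δn_gas = -1). Compression shifts the system toward the side with fewer moles of gas — to the right.
M5 is a pure liquid; its activity is 1 regardless of amount, so Q is unaffected — no shift from this change.
Only the nonzero effect(s) matter; the net shift is to the right.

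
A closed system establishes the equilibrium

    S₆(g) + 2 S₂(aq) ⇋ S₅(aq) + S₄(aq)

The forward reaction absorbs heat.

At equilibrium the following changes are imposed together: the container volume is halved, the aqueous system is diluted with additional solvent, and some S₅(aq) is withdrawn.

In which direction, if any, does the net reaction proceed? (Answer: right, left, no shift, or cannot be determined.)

Gas moles: reactants 1, products 0 (Δn_gas = -1). Compression shifts the system toward the side with fewer moles of gas — to the right.
Dilution scales every aqueous concentration by the same factor. Δn_aq = 2 − 2 = 0, so Q is unchanged — no shift.
Removing S₅ (aq), a product, drives the reaction to the right.
Only the nonzero effect(s) matter; the net shift is to the right.

right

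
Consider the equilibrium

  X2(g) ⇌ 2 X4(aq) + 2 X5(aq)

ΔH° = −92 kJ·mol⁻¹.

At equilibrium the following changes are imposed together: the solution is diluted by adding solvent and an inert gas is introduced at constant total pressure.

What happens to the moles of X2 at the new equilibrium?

Dilution lowers every aqueous concentration by the same factor. Δn_aq = 4 − 0 = +4, so the system shifts toward the side with more dissolved moles — to the right.
Adding inert gas at constant total pressure expands the volume and lowers every reacting partial pressure. With Δn_gas = 0 − 1 = -1, Q moves away from K toward the side with fewer gas moles, so the system shifts toward the side with more gas moles — to the left.
The two effects oppose each other, so the net shift — and hence the change in X2 — cannot be determined from the given information.

cannot be determined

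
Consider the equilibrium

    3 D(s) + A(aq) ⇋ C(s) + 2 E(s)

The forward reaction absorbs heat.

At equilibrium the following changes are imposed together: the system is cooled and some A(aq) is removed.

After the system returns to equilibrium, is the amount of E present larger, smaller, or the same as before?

decreases

The forward reaction is endothermic. Lowering T favours the exothermic direction — shift to the left.
Removing A (aq), a reactant, drives the reaction to the left.
The net shift is to the left. E is a product, so its amount decreases.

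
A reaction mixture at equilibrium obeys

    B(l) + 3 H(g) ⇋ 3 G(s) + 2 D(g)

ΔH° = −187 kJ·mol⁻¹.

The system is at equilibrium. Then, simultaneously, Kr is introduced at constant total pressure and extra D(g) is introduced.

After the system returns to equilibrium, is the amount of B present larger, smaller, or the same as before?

Adding inert gas at constant total pressure expands the volume and lowers every reacting partial pressure. With Δn_gas = 2 − 3 = -1, Q moves away from K toward the side with fewer gas moles, so the system shifts toward the side with more gas moles — to the left.
Adding D (g), a product, drives the reaction to the left.
The net shift is to the left. B is a reactant, so its amount increases.

increases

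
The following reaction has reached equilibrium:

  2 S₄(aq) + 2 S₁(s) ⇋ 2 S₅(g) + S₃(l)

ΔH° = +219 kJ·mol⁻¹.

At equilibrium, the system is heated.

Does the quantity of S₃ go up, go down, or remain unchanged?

The forward reaction is endothermic. Raising T favours the endothermic direction — shift to the right.
The net shift is to the right. S₃ is a product, so its amount increases.

increases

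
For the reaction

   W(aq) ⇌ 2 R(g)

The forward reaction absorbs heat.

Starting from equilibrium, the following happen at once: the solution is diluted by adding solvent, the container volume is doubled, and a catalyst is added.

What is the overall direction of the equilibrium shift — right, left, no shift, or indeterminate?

cannot be determined

Dilution lowers every aqueous concentration by the same factor. Δn_aq = 0 − 1 = -1, so the system shifts toward the side with more dissolved moles — to the left.
Gas moles: reactants 0, products 2 (Δn_gas = +2). Expansion shifts the system toward the side with more moles of gas — to the right.
A catalyst speeds both forward and reverse rates equally; it changes neither Q nor K — no shift from this change.
The individual effects push in opposite directions; without quantitative information the net direction cannot be determined.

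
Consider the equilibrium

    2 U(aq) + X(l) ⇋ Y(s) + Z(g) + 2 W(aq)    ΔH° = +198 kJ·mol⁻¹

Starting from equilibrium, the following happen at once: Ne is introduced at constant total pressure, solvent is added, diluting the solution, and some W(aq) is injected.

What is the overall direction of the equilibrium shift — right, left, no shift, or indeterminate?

cannot be determined

Adding inert gas at constant total pressure expands the volume and lowers every reacting partial pressure. With Δn_gas = 1 − 0 = +1, Q moves away from K toward the side with fewer gas moles, so the system shifts toward the side with more gas moles — to the right.
Dilution scales every aqueous concentration by the same factor. Δn_aq = 2 − 2 = 0, so Q is unchanged — no shift.
Adding W (aq), a product, drives the reaction to the left.
The individual effects push in opposite directions; without quantitative information the net direction cannot be determined.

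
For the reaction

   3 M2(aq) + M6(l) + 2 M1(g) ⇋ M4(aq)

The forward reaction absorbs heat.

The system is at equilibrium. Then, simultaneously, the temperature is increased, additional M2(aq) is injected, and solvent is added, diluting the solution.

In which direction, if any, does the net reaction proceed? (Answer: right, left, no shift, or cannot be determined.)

cannot be determined

The forward reaction is endothermic. Raising T favours the endothermic direction — shift to the right.
Adding M2 (aq), a reactant, drives the reaction to the right.
Dilution lowers every aqueous concentration by the same factor. Δn_aq = 1 − 3 = -2, so the system shifts toward the side with more dissolved moles — to the left.
The individual effects push in opposite directions; without quantitative information the net direction cannot be determined.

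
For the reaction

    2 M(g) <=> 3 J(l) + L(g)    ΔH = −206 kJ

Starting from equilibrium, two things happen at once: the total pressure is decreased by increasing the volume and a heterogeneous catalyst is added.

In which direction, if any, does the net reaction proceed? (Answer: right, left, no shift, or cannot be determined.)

Gas moles: reactants 2, products 1 (Δn_gas = -1). Expansion shifts the system toward the side with more moles of gas — to the left.
A catalyst speeds both forward and reverse rates equally; it changes neither Q nor K — no shift from this change.
Only the nonzero effect(s) matter; the net shift is to the left.

left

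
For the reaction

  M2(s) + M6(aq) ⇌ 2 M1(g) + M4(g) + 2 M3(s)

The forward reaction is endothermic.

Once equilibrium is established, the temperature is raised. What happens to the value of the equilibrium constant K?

K depends on temperature via the van 't Hoff relation. The forward reaction is endothermic, so raising T increases K.

increases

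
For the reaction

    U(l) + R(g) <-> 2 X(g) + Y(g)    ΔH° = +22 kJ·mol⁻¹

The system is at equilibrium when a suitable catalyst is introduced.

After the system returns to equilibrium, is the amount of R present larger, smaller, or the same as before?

A catalyst speeds both forward and reverse rates equally; it changes neither Q nor K — no shift from this change.
No net shift occurs, so the amount of R is unchanged.

unchanged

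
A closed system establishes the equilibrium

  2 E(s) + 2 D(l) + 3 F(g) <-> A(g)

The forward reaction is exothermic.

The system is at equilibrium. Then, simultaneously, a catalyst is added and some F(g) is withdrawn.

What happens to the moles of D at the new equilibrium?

increases

A catalyst speeds both forward and reverse rates equally; it changes neither Q nor K — no shift from this change.
Removing F (g), a reactant, drives the reaction to the left.
The net shift is to the left. D is a reactant, so its amount increases.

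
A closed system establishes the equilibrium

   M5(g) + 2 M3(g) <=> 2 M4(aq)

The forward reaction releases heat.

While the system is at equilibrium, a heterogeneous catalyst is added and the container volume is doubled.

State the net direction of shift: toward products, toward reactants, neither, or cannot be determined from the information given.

A catalyst speeds both forward and reverse rates equally; it changes neither Q nor K — no shift from this change.
Gas moles: reactants 3, products 0 (Δn_gas = -3). Expansion shifts the system toward the side with more moles of gas — to the left.
Only the nonzero effect(s) matter; the net shift is to the left.

left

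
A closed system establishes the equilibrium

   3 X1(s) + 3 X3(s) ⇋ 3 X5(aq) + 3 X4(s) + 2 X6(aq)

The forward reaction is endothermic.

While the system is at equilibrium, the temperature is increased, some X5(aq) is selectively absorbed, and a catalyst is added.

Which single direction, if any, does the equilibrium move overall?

right

The forward reaction is endothermic. Raising T favours the endothermic direction — shift to the right.
Removing X5 (aq), a product, drives the reaction to the right.
A catalyst speeds both forward and reverse rates equally; it changes neither Q nor K — no shift from this change.
Only the nonzero effect(s) matter; the net shift is to the right.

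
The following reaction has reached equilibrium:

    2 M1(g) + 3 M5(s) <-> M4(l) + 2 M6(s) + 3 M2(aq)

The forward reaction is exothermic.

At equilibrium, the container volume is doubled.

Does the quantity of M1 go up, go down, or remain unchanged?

increases

Gas moles: reactants 2, products 0 (Δn_gas = -2). Expansion shifts the system toward the side with more moles of gas — to the left.
The net shift is to the left. M1 is a reactant, so its amount increases.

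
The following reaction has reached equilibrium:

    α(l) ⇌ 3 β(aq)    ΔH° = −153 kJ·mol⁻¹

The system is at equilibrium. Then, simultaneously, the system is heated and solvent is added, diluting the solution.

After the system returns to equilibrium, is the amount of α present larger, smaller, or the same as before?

The forward reaction is exothermic. Raising T favours the endothermic direction — shift to the left.
Dilution lowers every aqueous concentration by the same factor. Δn_aq = 3 − 0 = +3, so the system shifts toward the side with more dissolved moles — to the right.
The two effects oppose each other, so the net shift — and hence the change in α — cannot be determined from the given information.

cannot be determined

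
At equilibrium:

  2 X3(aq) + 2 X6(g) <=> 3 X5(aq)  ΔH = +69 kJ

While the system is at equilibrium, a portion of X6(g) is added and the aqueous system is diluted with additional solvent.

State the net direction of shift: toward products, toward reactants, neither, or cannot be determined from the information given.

right

Adding X6 (g), a reactant, drives the reaction to the right.
Dilution lowers every aqueous concentration by the same factor. Δn_aq = 3 − 2 = +1, so the system shifts toward the side with more dissolved moles — to the right.
All effects act in the same direction — net shift to the right.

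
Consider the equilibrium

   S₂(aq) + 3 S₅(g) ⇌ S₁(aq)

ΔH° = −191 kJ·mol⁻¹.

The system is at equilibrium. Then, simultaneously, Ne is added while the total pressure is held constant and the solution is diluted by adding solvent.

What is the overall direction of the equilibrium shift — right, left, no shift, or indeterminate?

Adding inert gas at constant total pressure expands the volume and lowers every reacting partial pressure. With Δn_gas = 0 − 3 = -3, Q moves away from K toward the side with fewer gas moles, so the system shifts toward the side with more gas moles — to the left.
Dilution scales every aqueous concentration by the same factor. Δn_aq = 1 − 1 = 0, so Q is unchanged — no shift.
Only the nonzero effect(s) matter; the net shift is to the left.

left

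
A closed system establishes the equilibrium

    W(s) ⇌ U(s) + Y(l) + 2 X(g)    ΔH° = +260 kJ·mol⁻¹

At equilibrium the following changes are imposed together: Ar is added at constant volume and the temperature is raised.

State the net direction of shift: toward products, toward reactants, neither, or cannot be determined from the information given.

right

At constant volume, adding an inert gas leaves every reacting species' partial pressure unchanged, so Q is unchanged — no shift from this change.
The forward reaction is endothermic. Raising T favours the endothermic direction — shift to the right.
Only the nonzero effect(s) matter; the net shift is to the right.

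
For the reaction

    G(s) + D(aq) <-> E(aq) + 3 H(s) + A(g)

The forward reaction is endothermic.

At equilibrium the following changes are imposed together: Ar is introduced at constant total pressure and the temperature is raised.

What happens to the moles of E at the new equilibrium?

Adding inert gas at constant total pressure expands the volume and lowers every reacting partial pressure. With Δn_gas = 1 − 0 = +1, Q moves away from K toward the side with fewer gas moles, so the system shifts toward the side with more gas moles — to the right.
The forward reaction is endothermic. Raising T favours the endothermic direction — shift to the right.
The net shift is to the right. E is a product, so its amount increases.

increases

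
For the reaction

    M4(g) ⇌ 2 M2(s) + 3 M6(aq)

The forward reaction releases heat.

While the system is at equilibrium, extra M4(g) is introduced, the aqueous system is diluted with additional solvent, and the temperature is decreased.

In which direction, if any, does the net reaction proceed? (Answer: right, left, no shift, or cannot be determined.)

Adding M4 (g), a reactant, drives the reaction to the right.
Dilution lowers every aqueous concentration by the same factor. Δn_aq = 3 − 0 = +3, so the system shifts toward the side with more dissolved moles — to the right.
The forward reaction is exothermic. Lowering T favours the exothermic direction — shift to the right.
All effects act in the same direction — net shift to the right.

right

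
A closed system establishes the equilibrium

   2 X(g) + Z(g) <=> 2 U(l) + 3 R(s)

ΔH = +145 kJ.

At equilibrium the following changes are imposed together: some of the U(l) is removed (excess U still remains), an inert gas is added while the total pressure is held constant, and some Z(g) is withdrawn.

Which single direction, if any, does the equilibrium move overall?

U is a pure liquid; its activity is 1 regardless of amount, so Q is unaffected — no shift from this change.
Adding inert gas at constant total pressure expands the volume and lowers every reacting partial pressure. With Δn_gas = 0 − 3 = -3, Q moves away from K toward the side with fewer gas moles, so the system shifts toward the side with more gas moles — to the left.
Removing Z (g), a reactant, drives the reaction to the left.
Only the nonzero effect(s) matter; the net shift is to the left.

left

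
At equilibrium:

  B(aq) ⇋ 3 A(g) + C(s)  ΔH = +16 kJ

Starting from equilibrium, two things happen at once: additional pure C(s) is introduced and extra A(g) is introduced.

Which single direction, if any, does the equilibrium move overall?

left

C is a pure solid; its activity is 1 regardless of amount, so Q is unaffected — no shift from this change.
Adding A (g), a product, drives the reaction to the left.
Only the nonzero effect(s) matter; the net shift is to the left.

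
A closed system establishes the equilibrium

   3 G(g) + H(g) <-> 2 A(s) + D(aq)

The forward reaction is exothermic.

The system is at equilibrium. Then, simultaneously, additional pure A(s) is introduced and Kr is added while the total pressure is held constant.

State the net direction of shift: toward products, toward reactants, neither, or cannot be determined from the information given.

left

A is a pure solid; its activity is 1 regardless of amount, so Q is unaffected — no shift from this change.
Adding inert gas at constant total pressure expands the volume and lowers every reacting partial pressure. With Δn_gas = 0 − 4 = -4, Q moves away from K toward the side with fewer gas moles, so the system shifts toward the side with more gas moles — to the left.
Only the nonzero effect(s) matter; the net shift is to the left.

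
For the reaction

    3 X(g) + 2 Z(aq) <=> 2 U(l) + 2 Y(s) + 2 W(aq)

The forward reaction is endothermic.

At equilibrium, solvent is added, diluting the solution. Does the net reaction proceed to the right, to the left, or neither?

no shift

Dilution scales every aqueous concentration by the same factor. Δn_aq = 2 − 2 = 0, so Q is unchanged — no shift.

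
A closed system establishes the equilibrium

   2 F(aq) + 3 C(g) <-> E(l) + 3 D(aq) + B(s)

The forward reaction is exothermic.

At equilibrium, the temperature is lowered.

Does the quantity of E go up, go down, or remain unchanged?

increases

The forward reaction is exothermic. Lowering T favours the exothermic direction — shift to the right.
The net shift is to the right. E is a product, so its amount increases.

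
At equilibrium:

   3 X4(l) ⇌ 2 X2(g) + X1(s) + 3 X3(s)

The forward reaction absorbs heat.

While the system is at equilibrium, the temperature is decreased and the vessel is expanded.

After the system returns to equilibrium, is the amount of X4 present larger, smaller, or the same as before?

cannot be determined

The forward reaction is endothermic. Lowering T favours the exothermic direction — shift to the left.
Gas moles: reactants 0, products 2 (Δn_gas = +2). Expansion shifts the system toward the side with more moles of gas — to the right.
The two effects oppose each other, so the net shift — and hence the change in X4 — cannot be determined from the given information.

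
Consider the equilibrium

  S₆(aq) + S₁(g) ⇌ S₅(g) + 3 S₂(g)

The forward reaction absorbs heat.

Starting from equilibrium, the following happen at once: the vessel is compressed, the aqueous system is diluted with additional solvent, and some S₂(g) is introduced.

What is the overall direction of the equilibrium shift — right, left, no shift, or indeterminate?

left

Gas moles: reactants 1, products 4 (Δn_gas = +3). Compression shifts the system toward the side with fewer moles of gas — to the left.
Dilution lowers every aqueous concentration by the same factor. Δn_aq = 0 − 1 = -1, so the system shifts toward the side with more dissolved moles — to the left.
Adding S₂ (g), a product, drives the reaction to the left.
All effects act in the same direction — net shift to the left.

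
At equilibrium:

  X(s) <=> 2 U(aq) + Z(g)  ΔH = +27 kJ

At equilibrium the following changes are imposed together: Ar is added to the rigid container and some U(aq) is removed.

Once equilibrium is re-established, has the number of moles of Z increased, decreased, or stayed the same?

increases

At constant volume, adding an inert gas leaves every reacting species' partial pressure unchanged, so Q is unchanged — no shift from this change.
Removing U (aq), a product, drives the reaction to the right.
The net shift is to the right. Z is a product, so its amount increases.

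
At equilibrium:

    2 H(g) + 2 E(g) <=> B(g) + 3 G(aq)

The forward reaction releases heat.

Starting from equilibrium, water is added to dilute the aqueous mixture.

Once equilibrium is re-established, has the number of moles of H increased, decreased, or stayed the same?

decreases

Dilution lowers every aqueous concentration by the same factor. Δn_aq = 3 − 0 = +3, so the system shifts toward the side with more dissolved moles — to the right.
The net shift is to the right. H is a reactant, so its amount decreases.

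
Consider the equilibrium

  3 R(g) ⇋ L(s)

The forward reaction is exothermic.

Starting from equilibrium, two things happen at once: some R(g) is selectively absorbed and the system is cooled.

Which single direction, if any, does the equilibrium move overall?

cannot be determined

Removing R (g), a reactant, drives the reaction to the left.
The forward reaction is exothermic. Lowering T favours the exothermic direction — shift to the right.
The individual effects push in opposite directions; without quantitative information the net direction cannot be determined.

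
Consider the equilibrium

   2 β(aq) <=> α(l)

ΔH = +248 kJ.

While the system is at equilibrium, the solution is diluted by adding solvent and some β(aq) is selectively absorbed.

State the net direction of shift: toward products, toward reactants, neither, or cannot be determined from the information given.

left

Dilution lowers every aqueous concentration by the same factor. Δn_aq = 0 − 2 = -2, so the system shifts toward the side with more dissolved moles — to the left.
Removing β (aq), a reactant, drives the reaction to the left.
All effects act in the same direction — net shift to the left.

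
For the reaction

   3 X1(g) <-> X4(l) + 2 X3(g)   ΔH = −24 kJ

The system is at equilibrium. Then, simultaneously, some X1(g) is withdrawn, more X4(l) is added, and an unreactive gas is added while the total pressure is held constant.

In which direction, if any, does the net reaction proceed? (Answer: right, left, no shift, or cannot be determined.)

left

Removing X1 (g), a reactant, drives the reaction to the left.
X4 is a pure liquid; its activity is 1 regardless of amount, so Q is unaffected — no shift from this change.
Adding inert gas at constant total pressure expands the volume and lowers every reacting partial pressure. With Δn_gas = 2 − 3 = -1, Q moves away from K toward the side with fewer gas moles, so the system shifts toward the side with more gas moles — to the left.
Only the nonzero effect(s) matter; the net shift is to the left.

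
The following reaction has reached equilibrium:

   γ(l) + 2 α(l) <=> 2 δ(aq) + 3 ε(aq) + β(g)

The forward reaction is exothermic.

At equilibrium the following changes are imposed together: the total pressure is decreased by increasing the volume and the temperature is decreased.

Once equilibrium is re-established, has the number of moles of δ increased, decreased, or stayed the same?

increases

Gas moles: reactants 0, products 1 (Δn_gas = +1). Expansion shifts the system toward the side with more moles of gas — to the right.
The forward reaction is exothermic. Lowering T favours the exothermic direction — shift to the right.
The net shift is to the right. δ is a product, so its amount increases.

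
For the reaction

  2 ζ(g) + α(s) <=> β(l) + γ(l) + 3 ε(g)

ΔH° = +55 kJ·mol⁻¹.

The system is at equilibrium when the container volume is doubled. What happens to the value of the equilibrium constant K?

unchanged

The equilibrium constant depends only on temperature. This perturbation may move the position of equilibrium, but since T is unchanged, K itself is unchanged.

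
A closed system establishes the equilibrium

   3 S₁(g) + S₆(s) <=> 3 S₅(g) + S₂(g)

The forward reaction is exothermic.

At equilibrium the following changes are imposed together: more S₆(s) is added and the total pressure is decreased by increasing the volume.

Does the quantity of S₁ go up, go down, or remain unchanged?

S₆ is a pure solid; its activity is 1 regardless of amount, so Q is unaffected — no shift from this change.
Gas moles: reactants 3, products 4 (Δn_gas = +1). Expansion shifts the system toward the side with more moles of gas — to the right.
The net shift is to the right. S₁ is a reactant, so its amount decreases.

decreases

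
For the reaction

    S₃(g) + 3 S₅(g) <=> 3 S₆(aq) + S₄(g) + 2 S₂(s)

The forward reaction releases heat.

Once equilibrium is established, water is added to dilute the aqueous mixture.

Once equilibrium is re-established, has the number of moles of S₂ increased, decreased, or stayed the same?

increases

Dilution lowers every aqueous concentration by the same factor. Δn_aq = 3 − 0 = +3, so the system shifts toward the side with more dissolved moles — to the right.
The net shift is to the right. S₂ is a product, so its amount increases.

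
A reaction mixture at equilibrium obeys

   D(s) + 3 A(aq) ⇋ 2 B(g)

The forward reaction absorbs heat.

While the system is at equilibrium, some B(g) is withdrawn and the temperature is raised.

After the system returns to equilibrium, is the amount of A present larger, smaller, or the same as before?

Removing B (g), a product, drives the reaction to the right.
The forward reaction is endothermic. Raising T favours the endothermic direction — shift to the right.
The net shift is to the right. A is a reactant, so its amount decreases.

decreases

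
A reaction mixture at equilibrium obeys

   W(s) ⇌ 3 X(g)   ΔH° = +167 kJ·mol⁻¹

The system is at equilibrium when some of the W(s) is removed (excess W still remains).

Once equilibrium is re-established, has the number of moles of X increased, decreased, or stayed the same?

W is a pure solid; its activity is 1 regardless of amount, so Q is unaffected — no shift from this change.
No net shift occurs, so the amount of X is unchanged.

unchanged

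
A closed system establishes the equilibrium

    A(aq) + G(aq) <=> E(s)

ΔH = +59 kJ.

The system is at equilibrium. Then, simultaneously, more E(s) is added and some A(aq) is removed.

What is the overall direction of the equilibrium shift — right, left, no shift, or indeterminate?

left

E is a pure solid; its activity is 1 regardless of amount, so Q is unaffected — no shift from this change.
Removing A (aq), a reactant, drives the reaction to the left.
Only the nonzero effect(s) matter; the net shift is to the left.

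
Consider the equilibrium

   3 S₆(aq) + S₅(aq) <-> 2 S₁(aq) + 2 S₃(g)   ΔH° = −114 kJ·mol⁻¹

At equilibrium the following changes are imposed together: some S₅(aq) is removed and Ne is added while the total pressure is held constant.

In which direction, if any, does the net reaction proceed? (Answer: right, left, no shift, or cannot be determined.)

Removing S₅ (aq), a reactant, drives the reaction to the left.
Adding inert gas at constant total pressure expands the volume and lowers every reacting partial pressure. With Δn_gas = 2 − 0 = +2, Q moves away from K toward the side with fewer gas moles, so the system shifts toward the side with more gas moles — to the right.
The individual effects push in opposite directions; without quantitative information the net direction cannot be determined.

cannot be determined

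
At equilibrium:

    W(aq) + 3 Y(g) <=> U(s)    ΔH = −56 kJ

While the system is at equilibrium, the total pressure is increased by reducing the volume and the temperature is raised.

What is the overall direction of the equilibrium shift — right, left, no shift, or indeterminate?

cannot be determined

Gas moles: reactants 3, products 0 (Δn_gas = -3). Compression shifts the system toward the side with fewer moles of gas — to the right.
The forward reaction is exothermic. Raising T favours the endothermic direction — shift to the left.
The individual effects push in opposite directions; without quantitative information the net direction cannot be determined.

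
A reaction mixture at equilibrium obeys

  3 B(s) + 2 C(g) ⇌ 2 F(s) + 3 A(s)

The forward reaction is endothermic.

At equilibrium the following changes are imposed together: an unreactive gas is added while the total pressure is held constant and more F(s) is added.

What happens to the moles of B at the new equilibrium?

Adding inert gas at constant total pressure expands the volume and lowers every reacting partial pressure. With Δn_gas = 0 − 2 = -2, Q moves away from K toward the side with fewer gas moles, so the system shifts toward the side with more gas moles — to the left.
F is a pure solid; its activity is 1 regardless of amount, so Q is unaffected — no shift from this change.
The net shift is to the left. B is a reactant, so its amount increases.

increases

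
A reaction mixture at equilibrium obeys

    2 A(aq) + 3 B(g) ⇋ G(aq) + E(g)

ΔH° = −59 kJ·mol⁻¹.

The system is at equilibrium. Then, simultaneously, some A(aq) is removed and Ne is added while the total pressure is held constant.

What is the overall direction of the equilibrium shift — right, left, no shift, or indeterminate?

Removing A (aq), a reactant, drives the reaction to the left.
Adding inert gas at constant total pressure expands the volume and lowers every reacting partial pressure. With Δn_gas = 1 − 3 = -2, Q moves away from K toward the side with fewer gas moles, so the system shifts toward the side with more gas moles — to the left.
All effects act in the same direction — net shift to the left.

left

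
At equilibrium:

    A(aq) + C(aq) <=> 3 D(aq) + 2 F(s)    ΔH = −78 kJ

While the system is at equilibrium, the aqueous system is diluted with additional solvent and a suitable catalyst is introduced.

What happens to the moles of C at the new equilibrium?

decreases

Dilution lowers every aqueous concentration by the same factor. Δn_aq = 3 − 2 = +1, so the system shifts toward the side with more dissolved moles — to the right.
A catalyst speeds both forward and reverse rates equally; it changes neither Q nor K — no shift from this change.
The net shift is to the right. C is a reactant, so its amount decreases.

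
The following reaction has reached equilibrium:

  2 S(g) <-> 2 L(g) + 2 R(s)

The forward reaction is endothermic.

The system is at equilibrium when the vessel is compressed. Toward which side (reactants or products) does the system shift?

no shift

Gas moles: reactants 2, products 2. Δn_gas = 0, so a volume change leaves Q equal to K — no shift from this change.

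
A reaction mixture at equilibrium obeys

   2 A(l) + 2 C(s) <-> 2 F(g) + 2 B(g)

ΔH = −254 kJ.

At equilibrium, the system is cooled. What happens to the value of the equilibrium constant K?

increases

K depends on temperature via the van 't Hoff relation. The forward reaction is exothermic, so lowering T increases K.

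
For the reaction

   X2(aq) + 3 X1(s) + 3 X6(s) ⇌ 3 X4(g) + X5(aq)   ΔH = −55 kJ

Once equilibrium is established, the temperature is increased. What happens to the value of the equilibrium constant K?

K depends on temperature via the van 't Hoff relation. The forward reaction is exothermic, so raising T decreases K.

decreases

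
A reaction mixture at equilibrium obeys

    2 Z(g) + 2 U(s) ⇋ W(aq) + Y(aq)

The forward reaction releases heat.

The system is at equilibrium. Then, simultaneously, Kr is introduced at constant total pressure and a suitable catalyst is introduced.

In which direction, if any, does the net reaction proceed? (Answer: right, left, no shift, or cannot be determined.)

left

Adding inert gas at constant total pressure expands the volume and lowers every reacting partial pressure. With Δn_gas = 0 − 2 = -2, Q moves away from K toward the side with fewer gas moles, so the system shifts toward the side with more gas moles — to the left.
A catalyst speeds both forward and reverse rates equally; it changes neither Q nor K — no shift from this change.
Only the nonzero effect(s) matter; the net shift is to the left.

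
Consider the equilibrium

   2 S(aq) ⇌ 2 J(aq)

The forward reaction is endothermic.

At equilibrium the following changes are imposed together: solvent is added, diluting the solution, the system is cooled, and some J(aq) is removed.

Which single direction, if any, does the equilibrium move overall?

cannot be determined

Dilution scales every aqueous concentration by the same factor. Δn_aq = 2 − 2 = 0, so Q is unchanged — no shift.
The forward reaction is endothermic. Lowering T favours the exothermic direction — shift to the left.
Removing J (aq), a product, drives the reaction to the right.
The individual effects push in opposite directions; without quantitative information the net direction cannot be determined.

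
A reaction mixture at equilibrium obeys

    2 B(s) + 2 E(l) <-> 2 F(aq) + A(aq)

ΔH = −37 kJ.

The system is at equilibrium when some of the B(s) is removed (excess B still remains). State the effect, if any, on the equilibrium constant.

unchanged

The equilibrium constant depends only on temperature. This perturbation changes neither the position of equilibrium nor K.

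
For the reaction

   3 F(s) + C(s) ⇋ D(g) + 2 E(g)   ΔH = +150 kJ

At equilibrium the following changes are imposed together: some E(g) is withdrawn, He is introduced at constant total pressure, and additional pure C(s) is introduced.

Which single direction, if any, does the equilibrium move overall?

Removing E (g), a product, drives the reaction to the right.
Adding inert gas at constant total pressure expands the volume and lowers every reacting partial pressure. With Δn_gas = 3 − 0 = +3, Q moves away from K toward the side with fewer gas moles, so the system shifts toward the side with more gas moles — to the right.
C is a pure solid; its activity is 1 regardless of amount, so Q is unaffected — no shift from this change.
Only the nonzero effect(s) matter; the net shift is to the right.

right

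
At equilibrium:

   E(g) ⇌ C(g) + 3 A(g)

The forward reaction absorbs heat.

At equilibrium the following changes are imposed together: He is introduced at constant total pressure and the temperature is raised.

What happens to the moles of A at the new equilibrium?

increases

Adding inert gas at constant total pressure expands the volume and lowers every reacting partial pressure. With Δn_gas = 4 − 1 = +3, Q moves away from K toward the side with fewer gas moles, so the system shifts toward the side with more gas moles — to the right.
The forward reaction is endothermic. Raising T favours the endothermic direction — shift to the right.
The net shift is to the right. A is a product, so its amount increases.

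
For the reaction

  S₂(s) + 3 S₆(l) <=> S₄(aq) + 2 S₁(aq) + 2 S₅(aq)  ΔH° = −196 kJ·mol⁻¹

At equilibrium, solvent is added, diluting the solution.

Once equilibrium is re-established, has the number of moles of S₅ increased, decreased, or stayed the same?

Dilution lowers every aqueous concentration by the same factor. Δn_aq = 5 − 0 = +5, so the system shifts toward the side with more dissolved moles — to the right.
The net shift is to the right. S₅ is a product, so its amount increases.

increases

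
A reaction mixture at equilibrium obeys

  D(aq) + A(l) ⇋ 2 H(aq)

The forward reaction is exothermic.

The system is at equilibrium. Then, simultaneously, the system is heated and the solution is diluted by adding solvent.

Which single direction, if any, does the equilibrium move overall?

The forward reaction is exothermic. Raising T favours the endothermic direction — shift to the left.
Dilution lowers every aqueous concentration by the same factor. Δn_aq = 2 − 1 = +1, so the system shifts toward the side with more dissolved moles — to the right.
The individual effects push in opposite directions; without quantitative information the net direction cannot be determined.

cannot be determined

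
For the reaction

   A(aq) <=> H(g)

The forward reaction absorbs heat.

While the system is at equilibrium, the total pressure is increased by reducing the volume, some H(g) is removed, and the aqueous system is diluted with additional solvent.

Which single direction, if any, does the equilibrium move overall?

Gas moles: reactants 0, products 1 (Δn_gas = +1). Compression shifts the system toward the side with fewer moles of gas — to the left.
Removing H (g), a product, drives the reaction to the right.
Dilution lowers every aqueous concentration by the same factor. Δn_aq = 0 − 1 = -1, so the system shifts toward the side with more dissolved moles — to the left.
The individual effects push in opposite directions; without quantitative information the net direction cannot be determined.

cannot be determined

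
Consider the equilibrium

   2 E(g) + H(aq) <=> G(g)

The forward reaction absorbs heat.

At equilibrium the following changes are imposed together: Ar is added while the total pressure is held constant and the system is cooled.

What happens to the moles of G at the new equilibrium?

decreases

Adding inert gas at constant total pressure expands the volume and lowers every reacting partial pressure. With Δn_gas = 1 − 2 = -1, Q moves away from K toward the side with fewer gas moles, so the system shifts toward the side with more gas moles — to the left.
The forward reaction is endothermic. Lowering T favours the exothermic direction — shift to the left.
The net shift is to the left. G is a product, so its amount decreases.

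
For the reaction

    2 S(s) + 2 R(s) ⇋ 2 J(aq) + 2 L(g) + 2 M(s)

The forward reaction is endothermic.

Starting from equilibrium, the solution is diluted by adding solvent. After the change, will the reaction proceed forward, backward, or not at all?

right

Dilution lowers every aqueous concentration by the same factor. Δn_aq = 2 − 0 = +2, so the system shifts toward the side with more dissolved moles — to the right.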